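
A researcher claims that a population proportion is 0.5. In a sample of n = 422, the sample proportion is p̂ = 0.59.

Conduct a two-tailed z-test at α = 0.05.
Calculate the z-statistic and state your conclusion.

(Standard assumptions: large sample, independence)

Answer: z = 3.6976, reject H₀

Derivation:
H₀: p = 0.5, H₁: p ≠ 0.5
Standard error: SE = √(p₀(1-p₀)/n) = √(0.5×0.5/422) = 0.024340
z-statistic: z = (p̂ - p₀)/SE = (0.59 - 0.5)/0.024340 = 3.6976
Critical value: z_0.025 = ±1.960
p-value = 0.0002
Decision: reject H₀ at α = 0.05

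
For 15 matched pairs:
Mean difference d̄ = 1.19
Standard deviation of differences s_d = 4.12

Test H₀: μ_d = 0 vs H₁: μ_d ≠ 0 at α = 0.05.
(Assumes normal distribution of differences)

df = n - 1 = 14
SE = s_d/√n = 4.12/√15 = 1.0638
t = d̄/SE = 1.19/1.0638 = 1.1186
Critical value: t_{0.025,14} = ±2.145
p-value ≈ 0.2821
Decision: fail to reject H₀

Answer: t = 1.1186, fail to reject H₀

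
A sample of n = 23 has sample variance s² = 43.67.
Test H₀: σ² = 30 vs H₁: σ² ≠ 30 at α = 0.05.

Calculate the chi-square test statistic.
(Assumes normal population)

Answer: χ² = 32.0247, fail to reject H₀

Derivation:
df = n - 1 = 22
χ² = (n-1)s²/σ₀² = 22×43.67/30 = 32.0247
Critical values: χ²_{0.975,22} = 10.982, χ²_{0.025,22} = 36.781
Rejection region: χ² < 10.982 or χ² > 36.781
Decision: fail to reject H₀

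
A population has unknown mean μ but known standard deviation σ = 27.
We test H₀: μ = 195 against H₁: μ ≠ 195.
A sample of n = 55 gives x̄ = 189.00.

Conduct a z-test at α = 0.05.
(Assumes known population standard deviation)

Standard error: SE = σ/√n = 27/√55 = 3.6407
z-statistic: z = (x̄ - μ₀)/SE = (189.00 - 195)/3.6407 = -1.6480
Critical value: ±1.960
p-value = 0.0994
Decision: fail to reject H₀

Answer: z = -1.6480, fail to reject H₀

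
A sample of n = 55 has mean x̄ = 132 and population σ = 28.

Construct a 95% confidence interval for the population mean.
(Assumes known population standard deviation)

Answer: (124.6000, 139.4000)

Derivation:
Confidence level: 95%, α = 0.05
z_0.025 = 1.960
SE = σ/√n = 28/√55 = 3.7755
Margin of error = 1.960 × 3.7755 = 7.4000
CI: x̄ ± margin = 132 ± 7.4000
CI: (124.6000, 139.4000)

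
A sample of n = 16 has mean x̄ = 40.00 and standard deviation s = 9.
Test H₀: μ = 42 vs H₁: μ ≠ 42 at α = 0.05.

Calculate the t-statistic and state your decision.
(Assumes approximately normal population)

df = n - 1 = 15
SE = s/√n = 9/√16 = 2.2500
t = (x̄ - μ₀)/SE = (40.00 - 42)/2.2500 = -0.8889
Critical value: t_{0.025,15} = ±2.131
p-value ≈ 0.3881
Decision: fail to reject H₀

Answer: t = -0.8889, fail to reject H₀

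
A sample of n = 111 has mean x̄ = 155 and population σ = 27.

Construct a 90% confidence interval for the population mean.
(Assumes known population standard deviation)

Answer: (150.7844, 159.2156)

Derivation:
Confidence level: 90%, α = 0.1
z_0.05 = 1.645
SE = σ/√n = 27/√111 = 2.5627
Margin of error = 1.645 × 2.5627 = 4.2156
CI: x̄ ± margin = 155 ± 4.2156
CI: (150.7844, 159.2156)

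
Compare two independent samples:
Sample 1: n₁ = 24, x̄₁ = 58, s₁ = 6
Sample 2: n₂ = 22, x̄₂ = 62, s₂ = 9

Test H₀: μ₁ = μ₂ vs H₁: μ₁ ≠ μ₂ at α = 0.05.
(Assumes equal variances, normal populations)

Answer: t = -1.7875, fail to reject H₀

Derivation:
Pooled variance: s²_p = [23×6² + 21×9²]/(44) = 57.4773
s_p = 7.5814
SE = s_p×√(1/n₁ + 1/n₂) = 7.5814×√(1/24 + 1/22) = 2.2377
t = (x̄₁ - x̄₂)/SE = (58 - 62)/2.2377 = -1.7875
df = 44, t-critical = ±2.015
Decision: fail to reject H₀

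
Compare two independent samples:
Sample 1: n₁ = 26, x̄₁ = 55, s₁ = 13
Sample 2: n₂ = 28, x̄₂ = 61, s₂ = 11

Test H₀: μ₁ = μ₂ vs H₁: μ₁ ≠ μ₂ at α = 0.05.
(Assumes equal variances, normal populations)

Pooled variance: s²_p = [25×13² + 27×11²]/(52) = 144.0769
s_p = 12.0032
SE = s_p×√(1/n₁ + 1/n₂) = 12.0032×√(1/26 + 1/28) = 3.2691
t = (x̄₁ - x̄₂)/SE = (55 - 61)/3.2691 = -1.8354
df = 52, t-critical = ±2.007
Decision: fail to reject H₀

Answer: t = -1.8354, fail to reject H₀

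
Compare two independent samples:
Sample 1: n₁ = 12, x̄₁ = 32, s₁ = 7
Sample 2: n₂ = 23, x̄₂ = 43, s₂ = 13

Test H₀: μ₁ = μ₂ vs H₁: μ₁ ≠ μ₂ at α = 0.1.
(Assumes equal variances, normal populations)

Pooled variance: s²_p = [11×7² + 22×13²]/(33) = 129.0000
s_p = 11.3578
SE = s_p×√(1/n₁ + 1/n₂) = 11.3578×√(1/12 + 1/23) = 4.0446
t = (x̄₁ - x̄₂)/SE = (32 - 43)/4.0446 = -2.7197
df = 33, t-critical = ±1.692
Decision: reject H₀

Answer: t = -2.7197, reject H₀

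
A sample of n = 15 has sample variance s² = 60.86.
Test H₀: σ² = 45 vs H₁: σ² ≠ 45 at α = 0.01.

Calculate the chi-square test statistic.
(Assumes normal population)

Answer: χ² = 18.9342, fail to reject H₀

Derivation:
df = n - 1 = 14
χ² = (n-1)s²/σ₀² = 14×60.86/45 = 18.9342
Critical values: χ²_{0.995,14} = 4.075, χ²_{0.005,14} = 31.319
Rejection region: χ² < 4.075 or χ² > 31.319
Decision: fail to reject H₀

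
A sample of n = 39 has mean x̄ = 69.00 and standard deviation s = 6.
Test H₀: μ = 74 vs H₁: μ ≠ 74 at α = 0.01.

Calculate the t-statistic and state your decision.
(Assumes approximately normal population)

df = n - 1 = 38
SE = s/√n = 6/√39 = 0.9608
t = (x̄ - μ₀)/SE = (69.00 - 74)/0.9608 = -5.2040
Critical value: t_{0.005,38} = ±2.712
p-value < 0.0001
Decision: reject H₀

Answer: t = -5.2040, reject H₀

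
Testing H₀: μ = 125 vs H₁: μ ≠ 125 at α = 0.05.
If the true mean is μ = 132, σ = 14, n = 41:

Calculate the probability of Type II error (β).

Answer: β ≈ 0.1072

Derivation:
SE = σ/√n = 14/√41 = 2.1864
Critical values: μ₀ ± z_0.025×SE = 125 ± 1.960×2.1864
Acceptance region: (120.7147, 129.2853)
Under H₁ (μ = 132): z_high = (129.2853 - 132)/2.1864 = -1.2416, z_low = (120.7147 - 132)/2.1864 = -5.1616
β = P(not reject | H₁) = Φ(-1.2416) - Φ(-5.1616) ≈ 0.1072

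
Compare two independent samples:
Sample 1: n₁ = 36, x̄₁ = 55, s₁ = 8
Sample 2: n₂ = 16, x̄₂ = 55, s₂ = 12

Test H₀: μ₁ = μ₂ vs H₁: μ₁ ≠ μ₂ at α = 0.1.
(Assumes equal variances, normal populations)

Pooled variance: s²_p = [35×8² + 15×12²]/(50) = 88.0000
s_p = 9.3808
SE = s_p×√(1/n₁ + 1/n₂) = 9.3808×√(1/36 + 1/16) = 2.8186
t = (x̄₁ - x̄₂)/SE = (55 - 55)/2.8186 = 0.0000
df = 50, t-critical = ±1.676
Decision: fail to reject H₀

Answer: t = 0.0000, fail to reject H₀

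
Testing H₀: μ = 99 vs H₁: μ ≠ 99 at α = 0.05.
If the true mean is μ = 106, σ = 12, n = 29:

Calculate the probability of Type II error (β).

Answer: β ≈ 0.1187

Derivation:
SE = σ/√n = 12/√29 = 2.2283
Critical values: μ₀ ± z_0.025×SE = 99 ± 1.960×2.2283
Acceptance region: (94.6325, 103.3675)
Under H₁ (μ = 106): z_high = (103.3675 - 106)/2.2283 = -1.1814, z_low = (94.6325 - 106)/2.2283 = -5.1014
β = P(not reject | H₁) = Φ(-1.1814) - Φ(-5.1014) ≈ 0.1187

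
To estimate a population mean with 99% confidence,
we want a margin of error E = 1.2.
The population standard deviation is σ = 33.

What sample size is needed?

z_0.005 = 2.576
n = (z×σ/E)² = (2.576×33/1.2)²
n = 5018.3056
Round up: n = 5019

Answer: n = 5019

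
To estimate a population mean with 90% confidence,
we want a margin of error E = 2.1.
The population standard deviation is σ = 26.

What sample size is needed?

z_0.05 = 1.645
n = (z×σ/E)² = (1.645×26/2.1)²
n = 414.8011
Round up: n = 415

Answer: n = 415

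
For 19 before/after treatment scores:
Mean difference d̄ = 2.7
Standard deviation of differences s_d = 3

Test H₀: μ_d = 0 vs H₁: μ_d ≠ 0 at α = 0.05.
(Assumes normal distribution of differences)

Answer: t = 3.9233, reject H₀

Derivation:
df = n - 1 = 18
SE = s_d/√n = 3/√19 = 0.6882
t = d̄/SE = 2.7/0.6882 = 3.9233
Critical value: t_{0.025,18} = ±2.101
p-value ≈ 0.0010
Decision: reject H₀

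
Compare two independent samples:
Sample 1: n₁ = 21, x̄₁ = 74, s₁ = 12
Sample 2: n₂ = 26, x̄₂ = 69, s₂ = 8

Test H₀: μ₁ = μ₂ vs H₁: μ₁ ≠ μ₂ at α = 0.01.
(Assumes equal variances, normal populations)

Answer: t = 1.7080, fail to reject H₀

Derivation:
Pooled variance: s²_p = [20×12² + 25×8²]/(45) = 99.5556
s_p = 9.9778
SE = s_p×√(1/n₁ + 1/n₂) = 9.9778×√(1/21 + 1/26) = 2.9274
t = (x̄₁ - x̄₂)/SE = (74 - 69)/2.9274 = 1.7080
df = 45, t-critical = ±2.690
Decision: fail to reject H₀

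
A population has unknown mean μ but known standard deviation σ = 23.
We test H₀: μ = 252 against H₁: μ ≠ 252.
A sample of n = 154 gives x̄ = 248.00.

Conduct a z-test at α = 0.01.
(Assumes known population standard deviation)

Answer: z = -2.1582, fail to reject H₀

Derivation:
Standard error: SE = σ/√n = 23/√154 = 1.8534
z-statistic: z = (x̄ - μ₀)/SE = (248.00 - 252)/1.8534 = -2.1582
Critical value: ±2.576
p-value = 0.0309
Decision: fail to reject H₀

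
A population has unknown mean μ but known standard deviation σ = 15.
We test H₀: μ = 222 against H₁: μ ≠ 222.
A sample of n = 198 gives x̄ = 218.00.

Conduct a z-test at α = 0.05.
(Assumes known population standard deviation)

Standard error: SE = σ/√n = 15/√198 = 1.0660
z-statistic: z = (x̄ - μ₀)/SE = (218.00 - 222)/1.0660 = -3.7523
Critical value: ±1.960
p-value = 0.0002
Decision: reject H₀

Answer: z = -3.7523, reject H₀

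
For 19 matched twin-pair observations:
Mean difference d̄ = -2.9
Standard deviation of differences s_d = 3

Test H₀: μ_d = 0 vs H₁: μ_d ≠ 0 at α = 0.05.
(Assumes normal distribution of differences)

Answer: t = -4.2139, reject H₀

Derivation:
df = n - 1 = 18
SE = s_d/√n = 3/√19 = 0.6882
t = d̄/SE = -2.9/0.6882 = -4.2139
Critical value: t_{0.025,18} = ±2.101
p-value ≈ 0.0005
Decision: reject H₀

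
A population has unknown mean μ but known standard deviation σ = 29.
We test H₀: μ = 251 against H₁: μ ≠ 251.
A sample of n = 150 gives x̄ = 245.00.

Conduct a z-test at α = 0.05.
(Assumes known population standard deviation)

Standard error: SE = σ/√n = 29/√150 = 2.3678
z-statistic: z = (x̄ - μ₀)/SE = (245.00 - 251)/2.3678 = -2.5340
Critical value: ±1.960
p-value = 0.0113
Decision: reject H₀

Answer: z = -2.5340, reject H₀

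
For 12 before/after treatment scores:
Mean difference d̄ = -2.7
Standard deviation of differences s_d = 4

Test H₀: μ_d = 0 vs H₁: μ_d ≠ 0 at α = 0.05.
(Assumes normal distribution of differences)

df = n - 1 = 11
SE = s_d/√n = 4/√12 = 1.1547
t = d̄/SE = -2.7/1.1547 = -2.3383
Critical value: t_{0.025,11} = ±2.201
p-value ≈ 0.0393
Decision: reject H₀

Answer: t = -2.3383, reject H₀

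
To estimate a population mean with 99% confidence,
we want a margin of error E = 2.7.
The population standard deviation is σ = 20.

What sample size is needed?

z_0.005 = 2.576
n = (z×σ/E)² = (2.576×20/2.7)²
n = 364.1029
Round up: n = 365

Answer: n = 365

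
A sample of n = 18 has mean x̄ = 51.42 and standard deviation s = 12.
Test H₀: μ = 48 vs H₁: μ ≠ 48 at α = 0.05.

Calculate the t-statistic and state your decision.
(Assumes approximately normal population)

df = n - 1 = 17
SE = s/√n = 12/√18 = 2.8284
t = (x̄ - μ₀)/SE = (51.42 - 48)/2.8284 = 1.2092
Critical value: t_{0.025,17} = ±2.110
p-value ≈ 0.2431
Decision: fail to reject H₀

Answer: t = 1.2092, fail to reject H₀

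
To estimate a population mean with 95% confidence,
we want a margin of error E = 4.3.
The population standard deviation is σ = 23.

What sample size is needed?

z_0.025 = 1.960
n = (z×σ/E)² = (1.960×23/4.3)²
n = 109.9084
Round up: n = 110

Answer: n = 110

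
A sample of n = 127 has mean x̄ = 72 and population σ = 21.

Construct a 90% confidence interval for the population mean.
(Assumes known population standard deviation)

Confidence level: 90%, α = 0.1
z_0.05 = 1.645
SE = σ/√n = 21/√127 = 1.8634
Margin of error = 1.645 × 1.8634 = 3.0653
CI: x̄ ± margin = 72 ± 3.0653
CI: (68.9347, 75.0653)

Answer: (68.9347, 75.0653)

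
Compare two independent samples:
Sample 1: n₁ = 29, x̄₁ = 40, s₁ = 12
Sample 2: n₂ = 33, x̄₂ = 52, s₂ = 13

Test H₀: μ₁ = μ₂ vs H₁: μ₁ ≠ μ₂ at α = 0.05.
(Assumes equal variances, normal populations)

Answer: t = -3.7586, reject H₀

Derivation:
Pooled variance: s²_p = [28×12² + 32×13²]/(60) = 157.3333
s_p = 12.5433
SE = s_p×√(1/n₁ + 1/n₂) = 12.5433×√(1/29 + 1/33) = 3.1927
t = (x̄₁ - x̄₂)/SE = (40 - 52)/3.1927 = -3.7586
df = 60, t-critical = ±2.000
Decision: reject H₀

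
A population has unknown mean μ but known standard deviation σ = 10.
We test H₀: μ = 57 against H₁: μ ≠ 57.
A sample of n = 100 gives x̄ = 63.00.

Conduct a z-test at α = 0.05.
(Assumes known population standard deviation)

Standard error: SE = σ/√n = 10/√100 = 1.0000
z-statistic: z = (x̄ - μ₀)/SE = (63.00 - 57)/1.0000 = 6.0000
Critical value: ±1.960
p-value < 0.0001
Decision: reject H₀

Answer: z = 6.0000, reject H₀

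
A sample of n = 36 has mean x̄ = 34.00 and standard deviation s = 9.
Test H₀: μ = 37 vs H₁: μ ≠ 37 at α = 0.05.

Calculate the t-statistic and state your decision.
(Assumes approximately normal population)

df = n - 1 = 35
SE = s/√n = 9/√36 = 1.5000
t = (x̄ - μ₀)/SE = (34.00 - 37)/1.5000 = -2.0000
Critical value: t_{0.025,35} = ±2.030
p-value ≈ 0.0533
Decision: fail to reject H₀

Answer: t = -2.0000, fail to reject H₀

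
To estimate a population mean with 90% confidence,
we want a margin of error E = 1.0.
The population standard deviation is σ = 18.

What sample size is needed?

z_0.05 = 1.645
n = (z×σ/E)² = (1.645×18/1.0)²
n = 876.7521
Round up: n = 877

Answer: n = 877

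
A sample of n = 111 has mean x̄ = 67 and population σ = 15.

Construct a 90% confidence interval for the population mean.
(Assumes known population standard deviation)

Confidence level: 90%, α = 0.1
z_0.05 = 1.645
SE = σ/√n = 15/√111 = 1.4237
Margin of error = 1.645 × 1.4237 = 2.3420
CI: x̄ ± margin = 67 ± 2.3420
CI: (64.6580, 69.3420)

Answer: (64.6580, 69.3420)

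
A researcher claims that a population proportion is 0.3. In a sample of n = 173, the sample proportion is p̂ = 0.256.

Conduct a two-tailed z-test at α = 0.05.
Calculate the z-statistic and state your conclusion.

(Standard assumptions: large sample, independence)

Answer: z = -1.2629, fail to reject H₀

Derivation:
H₀: p = 0.3, H₁: p ≠ 0.3
Standard error: SE = √(p₀(1-p₀)/n) = √(0.3×0.7/173) = 0.034841
z-statistic: z = (p̂ - p₀)/SE = (0.256 - 0.3)/0.034841 = -1.2629
Critical value: z_0.025 = ±1.960
p-value = 0.2066
Decision: fail to reject H₀ at α = 0.05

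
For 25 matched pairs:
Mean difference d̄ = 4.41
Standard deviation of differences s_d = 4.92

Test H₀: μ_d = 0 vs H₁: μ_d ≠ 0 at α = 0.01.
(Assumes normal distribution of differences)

Answer: t = 4.4817, reject H₀

Derivation:
df = n - 1 = 24
SE = s_d/√n = 4.92/√25 = 0.9840
t = d̄/SE = 4.41/0.9840 = 4.4817
Critical value: t_{0.005,24} = ±2.797
p-value ≈ 0.0002
Decision: reject H₀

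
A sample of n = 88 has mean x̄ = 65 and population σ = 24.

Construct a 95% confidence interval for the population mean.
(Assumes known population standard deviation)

Confidence level: 95%, α = 0.05
z_0.025 = 1.960
SE = σ/√n = 24/√88 = 2.5584
Margin of error = 1.960 × 2.5584 = 5.0145
CI: x̄ ± margin = 65 ± 5.0145
CI: (59.9855, 70.0145)

Answer: (59.9855, 70.0145)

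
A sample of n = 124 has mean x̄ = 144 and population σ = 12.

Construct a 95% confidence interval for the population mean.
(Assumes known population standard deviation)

Confidence level: 95%, α = 0.05
z_0.025 = 1.960
SE = σ/√n = 12/√124 = 1.0776
Margin of error = 1.960 × 1.0776 = 2.1121
CI: x̄ ± margin = 144 ± 2.1121
CI: (141.8879, 146.1121)

Answer: (141.8879, 146.1121)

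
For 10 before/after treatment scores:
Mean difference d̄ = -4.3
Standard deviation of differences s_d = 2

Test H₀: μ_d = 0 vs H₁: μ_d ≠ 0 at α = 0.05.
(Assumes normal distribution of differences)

df = n - 1 = 9
SE = s_d/√n = 2/√10 = 0.6325
t = d̄/SE = -4.3/0.6325 = -6.7984
Critical value: t_{0.025,9} = ±2.262
p-value ≈ 0.0001
Decision: reject H₀

Answer: t = -6.7984, reject H₀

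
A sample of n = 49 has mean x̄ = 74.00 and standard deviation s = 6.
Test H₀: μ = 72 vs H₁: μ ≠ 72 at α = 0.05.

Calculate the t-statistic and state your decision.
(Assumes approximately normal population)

df = n - 1 = 48
SE = s/√n = 6/√49 = 0.8571
t = (x̄ - μ₀)/SE = (74.00 - 72)/0.8571 = 2.3335
Critical value: t_{0.025,48} = ±2.011
p-value ≈ 0.0239
Decision: reject H₀

Answer: t = 2.3335, reject H₀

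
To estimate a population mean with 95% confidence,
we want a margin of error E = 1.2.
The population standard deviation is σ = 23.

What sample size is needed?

z_0.025 = 1.960
n = (z×σ/E)² = (1.960×23/1.2)²
n = 1411.2544
Round up: n = 1412

Answer: n = 1412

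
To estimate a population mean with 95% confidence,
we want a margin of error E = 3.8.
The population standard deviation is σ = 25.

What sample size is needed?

z_0.025 = 1.960
n = (z×σ/E)² = (1.960×25/3.8)²
n = 166.2742
Round up: n = 167

Answer: n = 167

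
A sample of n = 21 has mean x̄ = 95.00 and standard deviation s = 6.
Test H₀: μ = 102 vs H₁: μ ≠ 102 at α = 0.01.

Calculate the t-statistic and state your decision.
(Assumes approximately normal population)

Answer: t = -5.3464, reject H₀

Derivation:
df = n - 1 = 20
SE = s/√n = 6/√21 = 1.3093
t = (x̄ - μ₀)/SE = (95.00 - 102)/1.3093 = -5.3464
Critical value: t_{0.005,20} = ±2.845
p-value < 0.0001
Decision: reject H₀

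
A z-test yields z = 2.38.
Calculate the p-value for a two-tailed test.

For z = 2.38:
p = 2×P(Z > |2.38|) = 2×(1 - Φ(2.38)) = 0.0173

Answer: p-value ≈ 0.0173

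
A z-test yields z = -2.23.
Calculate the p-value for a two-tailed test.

For z = -2.23:
p = 2×P(Z > |-2.23|) = 2×(1 - Φ(2.23)) = 0.0257

Answer: p-value ≈ 0.0257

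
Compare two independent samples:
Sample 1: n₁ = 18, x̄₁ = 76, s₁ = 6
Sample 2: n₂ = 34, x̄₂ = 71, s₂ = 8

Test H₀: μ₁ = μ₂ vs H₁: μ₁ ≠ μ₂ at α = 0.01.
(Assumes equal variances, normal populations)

Pooled variance: s²_p = [17×6² + 33×8²]/(50) = 54.4800
s_p = 7.3811
SE = s_p×√(1/n₁ + 1/n₂) = 7.3811×√(1/18 + 1/34) = 2.1515
t = (x̄₁ - x̄₂)/SE = (76 - 71)/2.1515 = 2.3240
df = 50, t-critical = ±2.678
Decision: fail to reject H₀

Answer: t = 2.3240, fail to reject H₀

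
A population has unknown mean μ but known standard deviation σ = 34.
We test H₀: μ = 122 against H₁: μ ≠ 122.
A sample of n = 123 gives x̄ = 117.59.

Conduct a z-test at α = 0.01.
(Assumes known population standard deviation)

Answer: z = -1.4385, fail to reject H₀

Derivation:
Standard error: SE = σ/√n = 34/√123 = 3.0657
z-statistic: z = (x̄ - μ₀)/SE = (117.59 - 122)/3.0657 = -1.4385
Critical value: ±2.576
p-value = 0.1503
Decision: fail to reject H₀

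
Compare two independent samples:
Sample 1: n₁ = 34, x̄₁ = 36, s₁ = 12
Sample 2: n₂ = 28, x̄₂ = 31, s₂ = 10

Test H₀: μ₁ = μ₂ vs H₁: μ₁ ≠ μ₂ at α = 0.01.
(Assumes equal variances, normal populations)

Pooled variance: s²_p = [33×12² + 27×10²]/(60) = 124.2000
s_p = 11.1445
SE = s_p×√(1/n₁ + 1/n₂) = 11.1445×√(1/34 + 1/28) = 2.8441
t = (x̄₁ - x̄₂)/SE = (36 - 31)/2.8441 = 1.7580
df = 60, t-critical = ±2.660
Decision: fail to reject H₀

Answer: t = 1.7580, fail to reject H₀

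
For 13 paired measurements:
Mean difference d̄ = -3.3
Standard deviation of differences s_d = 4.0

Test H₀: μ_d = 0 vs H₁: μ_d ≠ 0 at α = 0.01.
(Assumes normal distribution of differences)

df = n - 1 = 12
SE = s_d/√n = 4.0/√13 = 1.1094
t = d̄/SE = -3.3/1.1094 = -2.9746
Critical value: t_{0.005,12} = ±3.055
p-value ≈ 0.0116
Decision: fail to reject H₀

Answer: t = -2.9746, fail to reject H₀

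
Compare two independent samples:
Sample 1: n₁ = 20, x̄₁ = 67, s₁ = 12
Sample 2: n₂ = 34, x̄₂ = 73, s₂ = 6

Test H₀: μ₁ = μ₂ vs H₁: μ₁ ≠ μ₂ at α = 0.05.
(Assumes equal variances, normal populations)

Answer: t = -2.4510, reject H₀

Derivation:
Pooled variance: s²_p = [19×12² + 33×6²]/(52) = 75.4615
s_p = 8.6869
SE = s_p×√(1/n₁ + 1/n₂) = 8.6869×√(1/20 + 1/34) = 2.4480
t = (x̄₁ - x̄₂)/SE = (67 - 73)/2.4480 = -2.4510
df = 52, t-critical = ±2.007
Decision: reject H₀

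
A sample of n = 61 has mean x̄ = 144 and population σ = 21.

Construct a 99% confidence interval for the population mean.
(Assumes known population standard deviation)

Answer: (137.0737, 150.9263)

Derivation:
Confidence level: 99%, α = 0.01
z_0.005 = 2.576
SE = σ/√n = 21/√61 = 2.6888
Margin of error = 2.576 × 2.6888 = 6.9263
CI: x̄ ± margin = 144 ± 6.9263
CI: (137.0737, 150.9263)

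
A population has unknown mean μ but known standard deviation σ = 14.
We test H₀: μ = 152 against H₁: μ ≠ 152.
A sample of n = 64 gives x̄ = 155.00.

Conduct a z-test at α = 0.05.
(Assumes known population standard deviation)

Answer: z = 1.7143, fail to reject H₀

Derivation:
Standard error: SE = σ/√n = 14/√64 = 1.7500
z-statistic: z = (x̄ - μ₀)/SE = (155.00 - 152)/1.7500 = 1.7143
Critical value: ±1.960
p-value = 0.0865
Decision: fail to reject H₀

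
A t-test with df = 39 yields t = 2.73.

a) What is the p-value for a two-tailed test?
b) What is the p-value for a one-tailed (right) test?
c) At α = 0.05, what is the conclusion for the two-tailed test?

Answer: a) 0.0095, b) 0.0047, c) reject H₀

Derivation:
Using t-distribution with df = 39:
a) Two-tailed: p = 2×P(T > 2.73) = 0.0095
b) One-tailed: p = P(T > 2.73) = 0.0047
c) 0.0095 < 0.05, reject H₀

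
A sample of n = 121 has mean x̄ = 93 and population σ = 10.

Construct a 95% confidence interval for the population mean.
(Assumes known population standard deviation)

Confidence level: 95%, α = 0.05
z_0.025 = 1.960
SE = σ/√n = 10/√121 = 0.9091
Margin of error = 1.960 × 0.9091 = 1.7818
CI: x̄ ± margin = 93 ± 1.7818
CI: (91.2182, 94.7818)

Answer: (91.2182, 94.7818)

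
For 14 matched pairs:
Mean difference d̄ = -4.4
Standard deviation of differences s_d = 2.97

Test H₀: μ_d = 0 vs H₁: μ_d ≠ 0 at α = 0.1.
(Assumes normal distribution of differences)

Answer: t = -5.5430, reject H₀

Derivation:
df = n - 1 = 13
SE = s_d/√n = 2.97/√14 = 0.7938
t = d̄/SE = -4.4/0.7938 = -5.5430
Critical value: t_{0.05,13} = ±1.771
p-value ≈ 0.0001
Decision: reject H₀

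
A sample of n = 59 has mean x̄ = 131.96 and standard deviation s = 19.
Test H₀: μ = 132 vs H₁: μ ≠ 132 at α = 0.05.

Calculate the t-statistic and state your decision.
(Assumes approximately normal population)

Answer: t = -0.0162, fail to reject H₀

Derivation:
df = n - 1 = 58
SE = s/√n = 19/√59 = 2.4736
t = (x̄ - μ₀)/SE = (131.96 - 132)/2.4736 = -0.0162
Critical value: t_{0.025,58} = ±2.002
p-value ≈ 0.9871
Decision: fail to reject H₀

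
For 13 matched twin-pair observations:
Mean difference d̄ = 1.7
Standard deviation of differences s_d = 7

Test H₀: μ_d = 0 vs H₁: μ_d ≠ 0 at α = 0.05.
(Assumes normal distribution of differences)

Answer: t = 0.8756, fail to reject H₀

Derivation:
df = n - 1 = 12
SE = s_d/√n = 7/√13 = 1.9415
t = d̄/SE = 1.7/1.9415 = 0.8756
Critical value: t_{0.025,12} = ±2.179
p-value ≈ 0.3984
Decision: fail to reject H₀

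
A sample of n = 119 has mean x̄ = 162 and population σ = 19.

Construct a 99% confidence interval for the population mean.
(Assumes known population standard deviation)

Answer: (157.5134, 166.4866)

Derivation:
Confidence level: 99%, α = 0.01
z_0.005 = 2.576
SE = σ/√n = 19/√119 = 1.7417
Margin of error = 2.576 × 1.7417 = 4.4866
CI: x̄ ± margin = 162 ± 4.4866
CI: (157.5134, 166.4866)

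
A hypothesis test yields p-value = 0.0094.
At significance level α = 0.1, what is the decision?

Answer: reject H₀

Derivation:
Compare p-value to α:
0.0094 < 0.1
Decision: reject H₀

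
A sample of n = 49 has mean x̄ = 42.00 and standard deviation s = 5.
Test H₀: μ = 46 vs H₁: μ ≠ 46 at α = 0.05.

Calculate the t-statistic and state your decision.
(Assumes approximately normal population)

Answer: t = -5.5999, reject H₀

Derivation:
df = n - 1 = 48
SE = s/√n = 5/√49 = 0.7143
t = (x̄ - μ₀)/SE = (42.00 - 46)/0.7143 = -5.5999
Critical value: t_{0.025,48} = ±2.011
p-value < 0.0001
Decision: reject H₀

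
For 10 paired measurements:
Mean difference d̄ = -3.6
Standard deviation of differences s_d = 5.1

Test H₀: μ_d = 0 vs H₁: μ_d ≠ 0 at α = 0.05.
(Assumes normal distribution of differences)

df = n - 1 = 9
SE = s_d/√n = 5.1/√10 = 1.6128
t = d̄/SE = -3.6/1.6128 = -2.2321
Critical value: t_{0.025,9} = ±2.262
p-value ≈ 0.0525
Decision: fail to reject H₀

Answer: t = -2.2321, fail to reject H₀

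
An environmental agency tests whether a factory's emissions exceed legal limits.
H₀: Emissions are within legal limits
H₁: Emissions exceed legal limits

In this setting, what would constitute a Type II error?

Type I error (α): Rejecting H₀ when H₀ is true
Type II error (β): Failing to reject H₀ when H₁ is true

Answer: Failing to cite a factory whose emissions actually exceed the limit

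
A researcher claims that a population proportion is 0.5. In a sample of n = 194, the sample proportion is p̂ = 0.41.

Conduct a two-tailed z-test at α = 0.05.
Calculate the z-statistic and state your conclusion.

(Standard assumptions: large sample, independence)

Answer: z = -2.5071, reject H₀

Derivation:
H₀: p = 0.5, H₁: p ≠ 0.5
Standard error: SE = √(p₀(1-p₀)/n) = √(0.5×0.5/194) = 0.035898
z-statistic: z = (p̂ - p₀)/SE = (0.41 - 0.5)/0.035898 = -2.5071
Critical value: z_0.025 = ±1.960
p-value = 0.0122
Decision: reject H₀ at α = 0.05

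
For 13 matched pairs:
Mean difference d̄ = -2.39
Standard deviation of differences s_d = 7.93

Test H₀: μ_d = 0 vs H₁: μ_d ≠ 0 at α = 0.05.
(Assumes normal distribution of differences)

df = n - 1 = 12
SE = s_d/√n = 7.93/√13 = 2.1994
t = d̄/SE = -2.39/2.1994 = -1.0867
Critical value: t_{0.025,12} = ±2.179
p-value ≈ 0.2985
Decision: fail to reject H₀

Answer: t = -1.0867, fail to reject H₀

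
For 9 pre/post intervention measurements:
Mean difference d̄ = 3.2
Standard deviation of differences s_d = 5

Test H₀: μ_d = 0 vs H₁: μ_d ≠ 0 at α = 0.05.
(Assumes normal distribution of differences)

df = n - 1 = 8
SE = s_d/√n = 5/√9 = 1.6667
t = d̄/SE = 3.2/1.6667 = 1.9200
Critical value: t_{0.025,8} = ±2.306
p-value ≈ 0.0911
Decision: fail to reject H₀

Answer: t = 1.9200, fail to reject H₀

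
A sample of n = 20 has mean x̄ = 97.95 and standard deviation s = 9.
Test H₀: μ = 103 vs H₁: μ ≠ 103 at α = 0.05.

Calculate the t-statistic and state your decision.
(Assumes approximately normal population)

df = n - 1 = 19
SE = s/√n = 9/√20 = 2.0125
t = (x̄ - μ₀)/SE = (97.95 - 103)/2.0125 = -2.5093
Critical value: t_{0.025,19} = ±2.093
p-value ≈ 0.0213
Decision: reject H₀

Answer: t = -2.5093, reject H₀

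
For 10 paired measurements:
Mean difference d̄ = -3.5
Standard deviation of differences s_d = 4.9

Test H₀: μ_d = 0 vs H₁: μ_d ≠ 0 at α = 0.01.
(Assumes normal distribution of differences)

Answer: t = -2.2588, fail to reject H₀

Derivation:
df = n - 1 = 9
SE = s_d/√n = 4.9/√10 = 1.5495
t = d̄/SE = -3.5/1.5495 = -2.2588
Critical value: t_{0.005,9} = ±3.250
p-value ≈ 0.0503
Decision: fail to reject H₀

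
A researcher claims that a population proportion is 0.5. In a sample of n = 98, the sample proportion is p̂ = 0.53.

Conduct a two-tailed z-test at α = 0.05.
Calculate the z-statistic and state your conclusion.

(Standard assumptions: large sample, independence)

Answer: z = 0.5940, fail to reject H₀

Derivation:
H₀: p = 0.5, H₁: p ≠ 0.5
Standard error: SE = √(p₀(1-p₀)/n) = √(0.5×0.5/98) = 0.050508
z-statistic: z = (p̂ - p₀)/SE = (0.53 - 0.5)/0.050508 = 0.5940
Critical value: z_0.025 = ±1.960
p-value = 0.5525
Decision: fail to reject H₀ at α = 0.05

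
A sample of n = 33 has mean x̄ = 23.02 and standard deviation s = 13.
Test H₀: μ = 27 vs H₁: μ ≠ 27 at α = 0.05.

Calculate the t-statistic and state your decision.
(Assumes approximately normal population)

df = n - 1 = 32
SE = s/√n = 13/√33 = 2.2630
t = (x̄ - μ₀)/SE = (23.02 - 27)/2.2630 = -1.7587
Critical value: t_{0.025,32} = ±2.037
p-value ≈ 0.0882
Decision: fail to reject H₀

Answer: t = -1.7587, fail to reject H₀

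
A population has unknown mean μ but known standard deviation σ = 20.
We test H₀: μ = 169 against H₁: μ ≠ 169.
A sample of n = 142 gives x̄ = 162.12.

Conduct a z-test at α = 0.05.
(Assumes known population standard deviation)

Standard error: SE = σ/√n = 20/√142 = 1.6784
z-statistic: z = (x̄ - μ₀)/SE = (162.12 - 169)/1.6784 = -4.0991
Critical value: ±1.960
p-value < 0.0001
Decision: reject H₀

Answer: z = -4.0991, reject H₀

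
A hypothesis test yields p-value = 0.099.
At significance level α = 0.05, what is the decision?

Compare p-value to α:
0.099 ≥ 0.05
Decision: fail to reject H₀

Answer: fail to reject H₀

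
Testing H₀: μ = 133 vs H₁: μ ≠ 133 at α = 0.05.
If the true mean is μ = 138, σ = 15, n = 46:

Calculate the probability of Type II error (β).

Answer: β ≈ 0.3818

Derivation:
SE = σ/√n = 15/√46 = 2.2116
Critical values: μ₀ ± z_0.025×SE = 133 ± 1.960×2.2116
Acceptance region: (128.6653, 137.3347)
Under H₁ (μ = 138): z_high = (137.3347 - 138)/2.2116 = -0.3008, z_low = (128.6653 - 138)/2.2116 = -4.2208
β = P(not reject | H₁) = Φ(-0.3008) - Φ(-4.2208) ≈ 0.3818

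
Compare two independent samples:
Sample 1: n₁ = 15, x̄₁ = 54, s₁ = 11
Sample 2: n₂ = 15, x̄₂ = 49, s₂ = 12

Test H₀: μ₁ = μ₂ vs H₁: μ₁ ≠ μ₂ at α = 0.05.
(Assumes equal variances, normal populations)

Answer: t = 1.1896, fail to reject H₀

Derivation:
Pooled variance: s²_p = [14×11² + 14×12²]/(28) = 132.5000
s_p = 11.5109
SE = s_p×√(1/n₁ + 1/n₂) = 11.5109×√(1/15 + 1/15) = 4.2032
t = (x̄₁ - x̄₂)/SE = (54 - 49)/4.2032 = 1.1896
df = 28, t-critical = ±2.048
Decision: fail to reject H₀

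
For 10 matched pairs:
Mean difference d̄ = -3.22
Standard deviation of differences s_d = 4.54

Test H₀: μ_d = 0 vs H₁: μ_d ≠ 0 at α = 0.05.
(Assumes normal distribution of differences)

df = n - 1 = 9
SE = s_d/√n = 4.54/√10 = 1.4357
t = d̄/SE = -3.22/1.4357 = -2.2428
Critical value: t_{0.025,9} = ±2.262
p-value ≈ 0.0516
Decision: fail to reject H₀

Answer: t = -2.2428, fail to reject H₀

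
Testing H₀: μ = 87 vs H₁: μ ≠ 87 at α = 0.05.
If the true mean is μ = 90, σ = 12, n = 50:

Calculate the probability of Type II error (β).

Answer: β ≈ 0.5761

Derivation:
SE = σ/√n = 12/√50 = 1.6971
Critical values: μ₀ ± z_0.025×SE = 87 ± 1.960×1.6971
Acceptance region: (83.6737, 90.3263)
Under H₁ (μ = 90): z_high = (90.3263 - 90)/1.6971 = 0.1923, z_low = (83.6737 - 90)/1.6971 = -3.7277
β = P(not reject | H₁) = Φ(0.1923) - Φ(-3.7277) ≈ 0.5761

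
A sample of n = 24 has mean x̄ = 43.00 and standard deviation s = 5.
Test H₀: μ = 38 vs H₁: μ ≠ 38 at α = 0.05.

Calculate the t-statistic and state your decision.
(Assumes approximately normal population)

Answer: t = 4.8991, reject H₀

Derivation:
df = n - 1 = 23
SE = s/√n = 5/√24 = 1.0206
t = (x̄ - μ₀)/SE = (43.00 - 38)/1.0206 = 4.8991
Critical value: t_{0.025,23} = ±2.069
p-value ≈ 0.0001
Decision: reject H₀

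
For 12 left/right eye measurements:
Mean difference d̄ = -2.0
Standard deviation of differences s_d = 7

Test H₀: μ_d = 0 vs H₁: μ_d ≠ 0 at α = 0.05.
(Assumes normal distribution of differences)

Answer: t = -0.9898, fail to reject H₀

Derivation:
df = n - 1 = 11
SE = s_d/√n = 7/√12 = 2.0207
t = d̄/SE = -2.0/2.0207 = -0.9898
Critical value: t_{0.025,11} = ±2.201
p-value ≈ 0.3435
Decision: fail to reject H₀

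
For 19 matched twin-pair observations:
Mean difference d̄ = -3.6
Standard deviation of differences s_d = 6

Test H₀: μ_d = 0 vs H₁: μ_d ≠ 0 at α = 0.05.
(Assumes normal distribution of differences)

df = n - 1 = 18
SE = s_d/√n = 6/√19 = 1.3765
t = d̄/SE = -3.6/1.3765 = -2.6153
Critical value: t_{0.025,18} = ±2.101
p-value ≈ 0.0175
Decision: reject H₀

Answer: t = -2.6153, reject H₀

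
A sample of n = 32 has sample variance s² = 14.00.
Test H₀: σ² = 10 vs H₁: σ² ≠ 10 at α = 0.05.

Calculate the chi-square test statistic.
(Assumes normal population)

df = n - 1 = 31
χ² = (n-1)s²/σ₀² = 31×14.00/10 = 43.4000
Critical values: χ²_{0.975,31} = 17.539, χ²_{0.025,31} = 48.232
Rejection region: χ² < 17.539 or χ² > 48.232
Decision: fail to reject H₀

Answer: χ² = 43.4000, fail to reject H₀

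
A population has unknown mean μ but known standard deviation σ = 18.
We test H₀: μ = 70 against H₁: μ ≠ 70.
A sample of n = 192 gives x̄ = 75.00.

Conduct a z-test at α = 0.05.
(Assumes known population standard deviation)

Answer: z = 3.8491, reject H₀

Derivation:
Standard error: SE = σ/√n = 18/√192 = 1.2990
z-statistic: z = (x̄ - μ₀)/SE = (75.00 - 70)/1.2990 = 3.8491
Critical value: ±1.960
p-value = 0.0001
Decision: reject H₀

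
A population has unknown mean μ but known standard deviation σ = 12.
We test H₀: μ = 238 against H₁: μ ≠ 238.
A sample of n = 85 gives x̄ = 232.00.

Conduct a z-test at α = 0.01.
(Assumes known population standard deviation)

Standard error: SE = σ/√n = 12/√85 = 1.3016
z-statistic: z = (x̄ - μ₀)/SE = (232.00 - 238)/1.3016 = -4.6097
Critical value: ±2.576
p-value < 0.0001
Decision: reject H₀

Answer: z = -4.6097, reject H₀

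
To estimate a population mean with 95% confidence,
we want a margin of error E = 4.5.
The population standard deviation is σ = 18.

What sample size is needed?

Answer: n = 62

Derivation:
z_0.025 = 1.960
n = (z×σ/E)² = (1.960×18/4.5)²
n = 61.4656
Round up: n = 62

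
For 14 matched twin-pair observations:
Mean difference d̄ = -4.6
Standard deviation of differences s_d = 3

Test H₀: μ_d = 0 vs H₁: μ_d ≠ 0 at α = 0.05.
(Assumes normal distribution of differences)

Answer: t = -5.7371, reject H₀

Derivation:
df = n - 1 = 13
SE = s_d/√n = 3/√14 = 0.8018
t = d̄/SE = -4.6/0.8018 = -5.7371
Critical value: t_{0.025,13} = ±2.160
p-value ≈ 0.0001
Decision: reject H₀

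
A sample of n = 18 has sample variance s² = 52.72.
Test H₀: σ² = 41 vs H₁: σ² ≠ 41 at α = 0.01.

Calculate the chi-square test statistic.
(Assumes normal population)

Answer: χ² = 21.8595, fail to reject H₀

Derivation:
df = n - 1 = 17
χ² = (n-1)s²/σ₀² = 17×52.72/41 = 21.8595
Critical values: χ²_{0.995,17} = 5.697, χ²_{0.005,17} = 35.718
Rejection region: χ² < 5.697 or χ² > 35.718
Decision: fail to reject H₀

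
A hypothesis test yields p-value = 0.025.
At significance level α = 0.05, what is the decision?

Compare p-value to α:
0.025 < 0.05
Decision: reject H₀

Answer: reject H₀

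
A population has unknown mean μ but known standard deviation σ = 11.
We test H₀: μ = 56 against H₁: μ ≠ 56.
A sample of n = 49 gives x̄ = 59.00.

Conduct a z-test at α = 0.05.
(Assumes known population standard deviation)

Standard error: SE = σ/√n = 11/√49 = 1.5714
z-statistic: z = (x̄ - μ₀)/SE = (59.00 - 56)/1.5714 = 1.9091
Critical value: ±1.960
p-value = 0.0562
Decision: fail to reject H₀

Answer: z = 1.9091, fail to reject H₀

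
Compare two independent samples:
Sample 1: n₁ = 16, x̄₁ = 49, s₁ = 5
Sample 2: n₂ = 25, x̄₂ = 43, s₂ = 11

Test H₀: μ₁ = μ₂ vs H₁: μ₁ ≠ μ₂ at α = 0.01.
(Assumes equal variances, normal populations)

Pooled variance: s²_p = [15×5² + 24×11²]/(39) = 84.0769
s_p = 9.1693
SE = s_p×√(1/n₁ + 1/n₂) = 9.1693×√(1/16 + 1/25) = 2.9356
t = (x̄₁ - x̄₂)/SE = (49 - 43)/2.9356 = 2.0439
df = 39, t-critical = ±2.708
Decision: fail to reject H₀

Answer: t = 2.0439, fail to reject H₀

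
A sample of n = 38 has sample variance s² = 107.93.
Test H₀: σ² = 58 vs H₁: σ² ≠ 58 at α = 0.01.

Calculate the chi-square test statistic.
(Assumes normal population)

Answer: χ² = 68.8519, reject H₀

Derivation:
df = n - 1 = 37
χ² = (n-1)s²/σ₀² = 37×107.93/58 = 68.8519
Critical values: χ²_{0.995,37} = 18.586, χ²_{0.005,37} = 62.883
Rejection region: χ² < 18.586 or χ² > 62.883
Decision: reject H₀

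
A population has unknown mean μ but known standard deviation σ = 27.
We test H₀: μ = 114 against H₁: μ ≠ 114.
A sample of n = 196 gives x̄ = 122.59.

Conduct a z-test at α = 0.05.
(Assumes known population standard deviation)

Answer: z = 4.4540, reject H₀

Derivation:
Standard error: SE = σ/√n = 27/√196 = 1.9286
z-statistic: z = (x̄ - μ₀)/SE = (122.59 - 114)/1.9286 = 4.4540
Critical value: ±1.960
p-value < 0.0001
Decision: reject H₀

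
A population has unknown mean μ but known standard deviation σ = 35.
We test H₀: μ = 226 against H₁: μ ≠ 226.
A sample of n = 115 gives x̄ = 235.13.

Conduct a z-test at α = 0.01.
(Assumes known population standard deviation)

Standard error: SE = σ/√n = 35/√115 = 3.2638
z-statistic: z = (x̄ - μ₀)/SE = (235.13 - 226)/3.2638 = 2.7974
Critical value: ±2.576
p-value = 0.0052
Decision: reject H₀

Answer: z = 2.7974, reject H₀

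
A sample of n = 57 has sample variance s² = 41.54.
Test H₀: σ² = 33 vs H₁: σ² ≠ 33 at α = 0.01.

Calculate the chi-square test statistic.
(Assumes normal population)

df = n - 1 = 56
χ² = (n-1)s²/σ₀² = 56×41.54/33 = 70.4921
Critical values: χ²_{0.995,56} = 32.490, χ²_{0.005,56} = 86.994
Rejection region: χ² < 32.490 or χ² > 86.994
Decision: fail to reject H₀

Answer: χ² = 70.4921, fail to reject H₀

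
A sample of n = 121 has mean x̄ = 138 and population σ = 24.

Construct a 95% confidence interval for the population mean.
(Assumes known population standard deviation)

Answer: (133.7237, 142.2763)

Derivation:
Confidence level: 95%, α = 0.05
z_0.025 = 1.960
SE = σ/√n = 24/√121 = 2.1818
Margin of error = 1.960 × 2.1818 = 4.2763
CI: x̄ ± margin = 138 ± 4.2763
CI: (133.7237, 142.2763)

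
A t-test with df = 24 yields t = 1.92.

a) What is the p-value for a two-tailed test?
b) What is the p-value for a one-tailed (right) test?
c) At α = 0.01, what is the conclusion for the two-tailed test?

Using t-distribution with df = 24:
a) Two-tailed: p = 2×P(T > 1.92) = 0.0668
b) One-tailed: p = P(T > 1.92) = 0.0334
c) 0.0668 ≥ 0.01, fail to reject H₀

Answer: a) 0.0668, b) 0.0334, c) fail to reject H₀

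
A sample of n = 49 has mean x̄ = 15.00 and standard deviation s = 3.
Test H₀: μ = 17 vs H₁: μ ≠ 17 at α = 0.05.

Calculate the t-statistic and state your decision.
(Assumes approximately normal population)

Answer: t = -4.6664, reject H₀

Derivation:
df = n - 1 = 48
SE = s/√n = 3/√49 = 0.4286
t = (x̄ - μ₀)/SE = (15.00 - 17)/0.4286 = -4.6664
Critical value: t_{0.025,48} = ±2.011
p-value < 0.0001
Decision: reject H₀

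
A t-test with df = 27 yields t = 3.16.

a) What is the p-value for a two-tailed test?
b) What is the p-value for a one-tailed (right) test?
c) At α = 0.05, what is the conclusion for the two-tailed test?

Answer: a) 0.0039, b) 0.0019, c) reject H₀

Derivation:
Using t-distribution with df = 27:
a) Two-tailed: p = 2×P(T > 3.16) = 0.0039
b) One-tailed: p = P(T > 3.16) = 0.0019
c) 0.0039 < 0.05, reject H₀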